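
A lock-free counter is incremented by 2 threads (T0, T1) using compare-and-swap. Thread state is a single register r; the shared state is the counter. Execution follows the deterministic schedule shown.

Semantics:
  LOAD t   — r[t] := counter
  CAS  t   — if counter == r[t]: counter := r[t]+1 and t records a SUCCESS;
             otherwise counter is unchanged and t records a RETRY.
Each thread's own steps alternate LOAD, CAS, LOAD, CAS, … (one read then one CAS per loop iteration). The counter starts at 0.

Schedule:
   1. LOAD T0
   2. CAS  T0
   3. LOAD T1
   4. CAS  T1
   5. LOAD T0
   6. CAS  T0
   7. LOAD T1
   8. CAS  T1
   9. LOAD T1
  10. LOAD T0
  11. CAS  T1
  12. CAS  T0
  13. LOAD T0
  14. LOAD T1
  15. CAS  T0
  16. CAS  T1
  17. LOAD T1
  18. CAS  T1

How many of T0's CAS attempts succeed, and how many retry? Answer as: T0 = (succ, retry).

T0 = (3, 1)

[1] T0.load  rd  (counter 0, T0.r 0)
[2] T0.cas  hit  (counter 1, T0.r 0)
[3] T1.load  rd  (counter 1, T1.r 1)
[4] T1.cas  hit  (counter 2, T1.r 1)
[5] T0.load  rd  (counter 2, T0.r 2)
[6] T0.cas  hit  (counter 3, T0.r 2)
[7] T1.load  rd  (counter 3, T1.r 3)
[8] T1.cas  hit  (counter 4, T1.r 3)
[9] T1.load  rd  (counter 4, T1.r 4)
[10] T0.load  rd  (counter 4, T0.r 4)
[11] T1.cas  hit  (counter 5, T1.r 4)
[12] T0.cas  miss  (counter 5, T0.r 4)
[13] T0.load  rd  (counter 5, T0.r 5)
[14] T1.load  rd  (counter 5, T1.r 5)
[15] T0.cas  hit  (counter 6, T0.r 5)
[16] T1.cas  miss  (counter 6, T1.r 5)
[17] T1.load  rd  (counter 6, T1.r 6)
[18] T1.cas  hit  (counter 7, T1.r 6)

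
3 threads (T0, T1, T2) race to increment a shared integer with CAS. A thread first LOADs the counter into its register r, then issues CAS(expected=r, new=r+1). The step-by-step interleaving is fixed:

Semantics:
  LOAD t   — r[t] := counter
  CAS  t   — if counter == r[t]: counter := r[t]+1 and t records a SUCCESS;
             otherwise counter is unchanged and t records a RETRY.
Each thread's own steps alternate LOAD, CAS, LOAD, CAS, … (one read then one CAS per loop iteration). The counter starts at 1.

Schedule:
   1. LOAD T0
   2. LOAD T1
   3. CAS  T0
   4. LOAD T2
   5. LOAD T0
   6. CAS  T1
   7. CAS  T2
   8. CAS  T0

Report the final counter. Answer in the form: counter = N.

counter = 3

step 1: T0 LOAD ⇒ load; ctr=1 reg=1
step 2: T1 LOAD ⇒ load; ctr=1 reg=1
step 3: T0 CAS ⇒ ok; ctr=2 reg=1
step 4: T2 LOAD ⇒ load; ctr=2 reg=2
step 5: T0 LOAD ⇒ load; ctr=2 reg=2
step 6: T1 CAS ⇒ retry; ctr=2 reg=1
step 7: T2 CAS ⇒ ok; ctr=3 reg=2
step 8: T0 CAS ⇒ retry; ctr=3 reg=2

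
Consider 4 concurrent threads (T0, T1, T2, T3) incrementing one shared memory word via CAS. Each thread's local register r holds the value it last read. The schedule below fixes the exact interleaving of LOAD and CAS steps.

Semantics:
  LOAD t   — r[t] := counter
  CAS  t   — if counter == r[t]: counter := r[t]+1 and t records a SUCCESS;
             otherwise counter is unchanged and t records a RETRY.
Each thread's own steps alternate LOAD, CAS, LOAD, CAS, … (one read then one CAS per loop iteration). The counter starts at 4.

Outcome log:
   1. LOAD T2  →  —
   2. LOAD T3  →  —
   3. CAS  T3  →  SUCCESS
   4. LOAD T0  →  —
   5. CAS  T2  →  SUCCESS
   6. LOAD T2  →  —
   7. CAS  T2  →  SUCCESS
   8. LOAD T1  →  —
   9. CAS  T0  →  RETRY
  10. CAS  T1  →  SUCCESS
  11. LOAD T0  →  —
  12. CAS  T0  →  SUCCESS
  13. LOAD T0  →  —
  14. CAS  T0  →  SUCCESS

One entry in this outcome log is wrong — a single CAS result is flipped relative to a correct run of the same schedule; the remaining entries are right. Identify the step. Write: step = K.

Reference trace:
[1] T2.load  rd  (counter 4, T2.r 4)
[2] T3.load  rd  (counter 4, T3.r 4)
[3] T3.cas  hit  (counter 5, T3.r 4)
[4] T0.load  rd  (counter 5, T0.r 5)
[5] T2.cas  miss  (counter 5, T2.r 4)
[6] T2.load  rd  (counter 5, T2.r 5)
[7] T2.cas  hit  (counter 6, T2.r 5)
[8] T1.load  rd  (counter 6, T1.r 6)
[9] T0.cas  miss  (counter 6, T0.r 5)
[10] T1.cas  hit  (counter 7, T1.r 6)
[11] T0.load  rd  (counter 7, T0.r 7)
[12] T0.cas  hit  (counter 8, T0.r 7)
[13] T0.load  rd  (counter 8, T0.r 8)
[14] T0.cas  hit  (counter 9, T0.r 8)
Log disagrees first at step 5.

step = 5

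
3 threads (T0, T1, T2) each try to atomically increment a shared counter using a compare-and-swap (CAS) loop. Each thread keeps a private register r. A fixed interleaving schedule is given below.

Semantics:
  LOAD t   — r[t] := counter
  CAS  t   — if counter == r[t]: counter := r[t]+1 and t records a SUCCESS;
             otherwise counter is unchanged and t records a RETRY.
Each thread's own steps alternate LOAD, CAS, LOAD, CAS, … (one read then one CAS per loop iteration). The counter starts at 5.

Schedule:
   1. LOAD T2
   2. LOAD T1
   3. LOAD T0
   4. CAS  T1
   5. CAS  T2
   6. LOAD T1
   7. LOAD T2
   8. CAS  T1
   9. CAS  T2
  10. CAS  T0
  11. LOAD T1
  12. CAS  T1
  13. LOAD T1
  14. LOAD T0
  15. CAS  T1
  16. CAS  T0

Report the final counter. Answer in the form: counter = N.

[1] T2.load  rd  (counter 5, T2.r 5)
[2] T1.load  rd  (counter 5, T1.r 5)
[3] T0.load  rd  (counter 5, T0.r 5)
[4] T1.cas  hit  (counter 6, T1.r 5)
[5] T2.cas  miss  (counter 6, T2.r 5)
[6] T1.load  rd  (counter 6, T1.r 6)
[7] T2.load  rd  (counter 6, T2.r 6)
[8] T1.cas  hit  (counter 7, T1.r 6)
[9] T2.cas  miss  (counter 7, T2.r 6)
[10] T0.cas  miss  (counter 7, T0.r 5)
[11] T1.load  rd  (counter 7, T1.r 7)
[12] T1.cas  hit  (counter 8, T1.r 7)
[13] T1.load  rd  (counter 8, T1.r 8)
[14] T0.load  rd  (counter 8, T0.r 8)
[15] T1.cas  hit  (counter 9, T1.r 8)
[16] T0.cas  miss  (counter 9, T0.r 8)

counter = 9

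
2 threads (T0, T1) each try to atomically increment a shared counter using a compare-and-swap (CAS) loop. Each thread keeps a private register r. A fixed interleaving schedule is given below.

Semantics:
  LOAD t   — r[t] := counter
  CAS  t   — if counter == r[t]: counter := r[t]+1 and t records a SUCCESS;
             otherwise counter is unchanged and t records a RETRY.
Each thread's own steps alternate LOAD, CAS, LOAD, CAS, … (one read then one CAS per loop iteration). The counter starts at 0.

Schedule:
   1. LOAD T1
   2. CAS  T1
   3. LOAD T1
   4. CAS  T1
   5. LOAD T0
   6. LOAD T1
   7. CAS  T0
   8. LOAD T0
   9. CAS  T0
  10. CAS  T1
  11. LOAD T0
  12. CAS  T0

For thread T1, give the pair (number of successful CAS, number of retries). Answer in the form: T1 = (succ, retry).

[1] T1.load  rd  (counter 0, T1.r 0)
[2] T1.cas  hit  (counter 1, T1.r 0)
[3] T1.load  rd  (counter 1, T1.r 1)
[4] T1.cas  hit  (counter 2, T1.r 1)
[5] T0.load  rd  (counter 2, T0.r 2)
[6] T1.load  rd  (counter 2, T1.r 2)
[7] T0.cas  hit  (counter 3, T0.r 2)
[8] T0.load  rd  (counter 3, T0.r 3)
[9] T0.cas  hit  (counter 4, T0.r 3)
[10] T1.cas  miss  (counter 4, T1.r 2)
[11] T0.load  rd  (counter 4, T0.r 4)
[12] T0.cas  hit  (counter 5, T0.r 4)

T1 = (2, 1)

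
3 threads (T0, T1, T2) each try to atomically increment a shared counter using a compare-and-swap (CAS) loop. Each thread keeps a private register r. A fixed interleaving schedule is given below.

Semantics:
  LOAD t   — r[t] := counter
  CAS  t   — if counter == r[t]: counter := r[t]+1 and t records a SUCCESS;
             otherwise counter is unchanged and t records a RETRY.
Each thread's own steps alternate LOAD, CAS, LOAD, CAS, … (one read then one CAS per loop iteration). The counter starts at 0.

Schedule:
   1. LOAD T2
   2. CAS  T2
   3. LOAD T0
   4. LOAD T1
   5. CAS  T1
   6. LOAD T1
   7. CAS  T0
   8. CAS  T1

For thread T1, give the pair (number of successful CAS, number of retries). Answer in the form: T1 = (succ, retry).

T1 = (2, 0)

#1 T2 reads 0
#2 T2 CAS(0→1) writes; counter now 1
#3 T0 reads 1
#4 T1 reads 1
#5 T1 CAS(1→2) writes; counter now 2
#6 T1 reads 2
#7 T0 CAS(1→2) fails; counter now 2
#8 T1 CAS(2→3) writes; counter now 3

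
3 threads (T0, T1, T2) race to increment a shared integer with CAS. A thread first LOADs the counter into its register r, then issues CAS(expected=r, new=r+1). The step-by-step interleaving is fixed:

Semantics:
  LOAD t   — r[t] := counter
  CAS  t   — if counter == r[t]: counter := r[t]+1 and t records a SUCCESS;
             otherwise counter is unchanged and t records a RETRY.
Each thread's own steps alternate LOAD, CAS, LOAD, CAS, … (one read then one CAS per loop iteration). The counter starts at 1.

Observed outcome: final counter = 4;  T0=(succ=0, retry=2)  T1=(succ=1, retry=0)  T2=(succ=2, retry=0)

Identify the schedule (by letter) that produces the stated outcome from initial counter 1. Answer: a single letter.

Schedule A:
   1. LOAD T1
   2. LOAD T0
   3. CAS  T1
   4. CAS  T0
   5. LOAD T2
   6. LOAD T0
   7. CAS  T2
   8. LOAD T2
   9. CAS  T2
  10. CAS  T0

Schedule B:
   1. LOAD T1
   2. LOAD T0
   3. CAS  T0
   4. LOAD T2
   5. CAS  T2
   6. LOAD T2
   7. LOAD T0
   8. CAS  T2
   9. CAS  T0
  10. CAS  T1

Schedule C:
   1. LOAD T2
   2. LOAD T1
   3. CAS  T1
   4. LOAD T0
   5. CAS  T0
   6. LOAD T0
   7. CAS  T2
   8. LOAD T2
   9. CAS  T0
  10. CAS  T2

Tracing schedule A:
[1] T1.load  rd  (counter 1, T1.r 1)
[2] T0.load  rd  (counter 1, T0.r 1)
[3] T1.cas  hit  (counter 2, T1.r 1)
[4] T0.cas  miss  (counter 2, T0.r 1)
[5] T2.load  rd  (counter 2, T2.r 2)
[6] T0.load  rd  (counter 2, T0.r 2)
[7] T2.cas  hit  (counter 3, T2.r 2)
[8] T2.load  rd  (counter 3, T2.r 3)
[9] T2.cas  hit  (counter 4, T2.r 3)
[10] T0.cas  miss  (counter 4, T0.r 2)

A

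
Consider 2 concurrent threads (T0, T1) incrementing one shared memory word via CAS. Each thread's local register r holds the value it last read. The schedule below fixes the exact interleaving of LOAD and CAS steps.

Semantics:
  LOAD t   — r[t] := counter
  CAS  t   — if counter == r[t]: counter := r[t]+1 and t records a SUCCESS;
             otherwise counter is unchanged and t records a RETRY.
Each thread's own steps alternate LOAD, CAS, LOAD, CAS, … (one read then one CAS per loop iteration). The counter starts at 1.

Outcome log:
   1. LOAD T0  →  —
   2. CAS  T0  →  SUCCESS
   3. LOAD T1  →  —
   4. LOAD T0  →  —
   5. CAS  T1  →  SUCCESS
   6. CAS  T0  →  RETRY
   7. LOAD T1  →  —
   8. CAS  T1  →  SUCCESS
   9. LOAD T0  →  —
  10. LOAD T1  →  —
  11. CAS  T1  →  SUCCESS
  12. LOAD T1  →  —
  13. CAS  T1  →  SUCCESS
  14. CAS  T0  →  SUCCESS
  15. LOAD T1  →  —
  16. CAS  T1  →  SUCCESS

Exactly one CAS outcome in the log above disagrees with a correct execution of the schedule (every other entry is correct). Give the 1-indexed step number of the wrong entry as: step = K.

Reference trace:
1. LOAD T0 → mem=1 r[T0]=1 [LOAD]
2. CAS T0 → mem=2 r[T0]=1 [OK]
3. LOAD T1 → mem=2 r[T1]=2 [LOAD]
4. LOAD T0 → mem=2 r[T0]=2 [LOAD]
5. CAS T1 → mem=3 r[T1]=2 [OK]
6. CAS T0 → mem=3 r[T0]=2 [RETRY]
7. LOAD T1 → mem=3 r[T1]=3 [LOAD]
8. CAS T1 → mem=4 r[T1]=3 [OK]
9. LOAD T0 → mem=4 r[T0]=4 [LOAD]
10. LOAD T1 → mem=4 r[T1]=4 [LOAD]
11. CAS T1 → mem=5 r[T1]=4 [OK]
12. LOAD T1 → mem=5 r[T1]=5 [LOAD]
13. CAS T1 → mem=6 r[T1]=5 [OK]
14. CAS T0 → mem=6 r[T0]=4 [RETRY]
15. LOAD T1 → mem=6 r[T1]=6 [LOAD]
16. CAS T1 → mem=7 r[T1]=6 [OK]
Mismatch at 14.

step = 14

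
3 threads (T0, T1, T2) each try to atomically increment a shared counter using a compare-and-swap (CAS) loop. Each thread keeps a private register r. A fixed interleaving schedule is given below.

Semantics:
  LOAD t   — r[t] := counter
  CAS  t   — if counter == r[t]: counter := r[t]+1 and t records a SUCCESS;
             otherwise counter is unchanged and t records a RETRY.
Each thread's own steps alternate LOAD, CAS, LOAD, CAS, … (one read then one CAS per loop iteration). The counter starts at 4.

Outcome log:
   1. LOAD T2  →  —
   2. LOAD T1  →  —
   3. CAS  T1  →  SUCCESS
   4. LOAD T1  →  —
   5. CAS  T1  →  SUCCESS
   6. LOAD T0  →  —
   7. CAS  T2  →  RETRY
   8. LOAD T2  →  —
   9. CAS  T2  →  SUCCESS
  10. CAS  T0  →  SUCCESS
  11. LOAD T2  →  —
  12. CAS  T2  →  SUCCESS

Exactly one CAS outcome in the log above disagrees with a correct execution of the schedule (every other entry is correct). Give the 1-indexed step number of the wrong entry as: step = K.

Re-executing:
[1] T2.load  rd  (counter 4, T2.r 4)
[2] T1.load  rd  (counter 4, T1.r 4)
[3] T1.cas  hit  (counter 5, T1.r 4)
[4] T1.load  rd  (counter 5, T1.r 5)
[5] T1.cas  hit  (counter 6, T1.r 5)
[6] T0.load  rd  (counter 6, T0.r 6)
[7] T2.cas  miss  (counter 6, T2.r 4)
[8] T2.load  rd  (counter 6, T2.r 6)
[9] T2.cas  hit  (counter 7, T2.r 6)
[10] T0.cas  miss  (counter 7, T0.r 6)
[11] T2.load  rd  (counter 7, T2.r 7)
[12] T2.cas  hit  (counter 8, T2.r 7)
Mismatch at 10.

step = 10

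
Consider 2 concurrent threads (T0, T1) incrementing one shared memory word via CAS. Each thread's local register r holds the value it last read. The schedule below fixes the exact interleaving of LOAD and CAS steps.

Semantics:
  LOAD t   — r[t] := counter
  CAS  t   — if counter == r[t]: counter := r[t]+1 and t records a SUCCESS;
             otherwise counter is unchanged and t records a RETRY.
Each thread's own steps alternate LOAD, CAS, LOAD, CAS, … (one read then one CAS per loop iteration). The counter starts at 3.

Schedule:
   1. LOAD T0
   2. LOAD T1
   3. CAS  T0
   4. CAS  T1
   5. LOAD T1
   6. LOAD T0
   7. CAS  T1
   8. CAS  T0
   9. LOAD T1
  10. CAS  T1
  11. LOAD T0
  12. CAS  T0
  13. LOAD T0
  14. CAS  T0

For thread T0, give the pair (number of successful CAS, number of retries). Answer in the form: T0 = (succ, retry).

T0 = (3, 1)

T0 LOAD — after: cnt=3, r=3 — load
T1 LOAD — after: cnt=3, r=3 — load
T0 CAS — after: cnt=4, r=3 — ok
T1 CAS — after: cnt=4, r=3 — retry
T1 LOAD — after: cnt=4, r=4 — load
T0 LOAD — after: cnt=4, r=4 — load
T1 CAS — after: cnt=5, r=4 — ok
T0 CAS — after: cnt=5, r=4 — retry
T1 LOAD — after: cnt=5, r=5 — load
T1 CAS — after: cnt=6, r=5 — ok
T0 LOAD — after: cnt=6, r=6 — load
T0 CAS — after: cnt=7, r=6 — ok
T0 LOAD — after: cnt=7, r=7 — load
T0 CAS — after: cnt=8, r=7 — ok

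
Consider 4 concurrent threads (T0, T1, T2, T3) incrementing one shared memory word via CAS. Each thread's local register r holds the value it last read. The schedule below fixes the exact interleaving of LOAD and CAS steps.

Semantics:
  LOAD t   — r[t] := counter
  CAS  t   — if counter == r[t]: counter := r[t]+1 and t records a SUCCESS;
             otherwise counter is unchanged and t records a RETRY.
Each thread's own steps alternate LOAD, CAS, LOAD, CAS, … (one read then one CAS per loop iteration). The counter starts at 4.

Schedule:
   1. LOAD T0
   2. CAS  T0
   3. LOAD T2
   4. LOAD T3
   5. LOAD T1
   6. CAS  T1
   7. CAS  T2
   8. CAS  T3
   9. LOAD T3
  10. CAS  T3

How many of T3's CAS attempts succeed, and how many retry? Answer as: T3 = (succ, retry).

#1 T0 reads 4
#2 T0 CAS(4→5) writes; counter now 5
#3 T2 reads 5
#4 T3 reads 5
#5 T1 reads 5
#6 T1 CAS(5→6) writes; counter now 6
#7 T2 CAS(5→6) fails; counter now 6
#8 T3 CAS(5→6) fails; counter now 6
#9 T3 reads 6
#10 T3 CAS(6→7) writes; counter now 7

T3 = (1, 1)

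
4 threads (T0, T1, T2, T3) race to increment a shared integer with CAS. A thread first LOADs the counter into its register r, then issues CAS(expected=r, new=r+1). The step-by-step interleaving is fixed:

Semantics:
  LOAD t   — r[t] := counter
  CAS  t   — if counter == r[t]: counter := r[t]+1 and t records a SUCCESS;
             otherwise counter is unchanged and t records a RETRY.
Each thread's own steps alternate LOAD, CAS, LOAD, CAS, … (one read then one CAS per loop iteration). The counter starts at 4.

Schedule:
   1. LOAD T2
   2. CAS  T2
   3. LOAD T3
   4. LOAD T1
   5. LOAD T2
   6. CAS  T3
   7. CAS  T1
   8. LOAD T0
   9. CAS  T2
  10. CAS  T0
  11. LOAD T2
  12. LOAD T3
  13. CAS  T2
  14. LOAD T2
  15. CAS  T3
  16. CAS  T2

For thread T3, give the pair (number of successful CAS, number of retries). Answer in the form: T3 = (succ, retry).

T3 = (1, 1)

T2 LOAD — after: cnt=4, r=4 — load
T2 CAS — after: cnt=5, r=4 — ok
T3 LOAD — after: cnt=5, r=5 — load
T1 LOAD — after: cnt=5, r=5 — load
T2 LOAD — after: cnt=5, r=5 — load
T3 CAS — after: cnt=6, r=5 — ok
T1 CAS — after: cnt=6, r=5 — retry
T0 LOAD — after: cnt=6, r=6 — load
T2 CAS — after: cnt=6, r=5 — retry
T0 CAS — after: cnt=7, r=6 — ok
T2 LOAD — after: cnt=7, r=7 — load
T3 LOAD — after: cnt=7, r=7 — load
T2 CAS — after: cnt=8, r=7 — ok
T2 LOAD — after: cnt=8, r=8 — load
T3 CAS — after: cnt=8, r=7 — retry
T2 CAS — after: cnt=9, r=8 — ok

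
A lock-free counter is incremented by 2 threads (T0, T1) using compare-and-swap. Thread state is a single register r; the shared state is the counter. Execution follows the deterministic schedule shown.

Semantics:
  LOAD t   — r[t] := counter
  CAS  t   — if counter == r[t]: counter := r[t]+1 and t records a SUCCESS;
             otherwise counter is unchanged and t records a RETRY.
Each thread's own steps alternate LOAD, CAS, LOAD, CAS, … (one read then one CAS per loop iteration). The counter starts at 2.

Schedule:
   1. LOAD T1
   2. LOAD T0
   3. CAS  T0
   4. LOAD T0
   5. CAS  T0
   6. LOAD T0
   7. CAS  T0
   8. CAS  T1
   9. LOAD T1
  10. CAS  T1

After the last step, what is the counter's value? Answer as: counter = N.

counter = 6

   1) LOAD T1:  M=2  r_T1=2
   2) LOAD T0:  M=2  r_T0=2
   3) CAS  T0:  M=3  r_T0=2 ✓
   4) LOAD T0:  M=3  r_T0=3
   5) CAS  T0:  M=4  r_T0=3 ✓
   6) LOAD T0:  M=4  r_T0=4
   7) CAS  T0:  M=5  r_T0=4 ✓
   8) CAS  T1:  M=5  r_T1=2 ✗
   9) LOAD T1:  M=5  r_T1=5
  10) CAS  T1:  M=6  r_T1=5 ✓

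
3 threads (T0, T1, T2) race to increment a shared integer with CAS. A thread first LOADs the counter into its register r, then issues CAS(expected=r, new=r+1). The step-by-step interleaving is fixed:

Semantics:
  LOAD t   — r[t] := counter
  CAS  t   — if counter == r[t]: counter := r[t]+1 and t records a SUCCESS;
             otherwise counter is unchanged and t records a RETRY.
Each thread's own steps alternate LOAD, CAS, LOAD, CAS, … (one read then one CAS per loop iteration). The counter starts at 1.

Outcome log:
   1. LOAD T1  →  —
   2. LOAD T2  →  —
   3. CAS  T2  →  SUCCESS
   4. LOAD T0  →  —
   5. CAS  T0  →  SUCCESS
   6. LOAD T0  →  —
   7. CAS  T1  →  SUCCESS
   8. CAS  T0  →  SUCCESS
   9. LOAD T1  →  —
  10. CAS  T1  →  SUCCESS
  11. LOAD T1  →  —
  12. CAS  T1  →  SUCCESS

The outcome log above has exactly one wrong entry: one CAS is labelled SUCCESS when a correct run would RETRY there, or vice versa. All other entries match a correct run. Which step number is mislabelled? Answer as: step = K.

step = 7

Correct run:
[1] T1.load  rd  (counter 1, T1.r 1)
[2] T2.load  rd  (counter 1, T2.r 1)
[3] T2.cas  hit  (counter 2, T2.r 1)
[4] T0.load  rd  (counter 2, T0.r 2)
[5] T0.cas  hit  (counter 3, T0.r 2)
[6] T0.load  rd  (counter 3, T0.r 3)
[7] T1.cas  miss  (counter 3, T1.r 1)
[8] T0.cas  hit  (counter 4, T0.r 3)
[9] T1.load  rd  (counter 4, T1.r 4)
[10] T1.cas  hit  (counter 5, T1.r 4)
[11] T1.load  rd  (counter 5, T1.r 5)
[12] T1.cas  hit  (counter 6, T1.r 5)
Log disagrees first at step 7.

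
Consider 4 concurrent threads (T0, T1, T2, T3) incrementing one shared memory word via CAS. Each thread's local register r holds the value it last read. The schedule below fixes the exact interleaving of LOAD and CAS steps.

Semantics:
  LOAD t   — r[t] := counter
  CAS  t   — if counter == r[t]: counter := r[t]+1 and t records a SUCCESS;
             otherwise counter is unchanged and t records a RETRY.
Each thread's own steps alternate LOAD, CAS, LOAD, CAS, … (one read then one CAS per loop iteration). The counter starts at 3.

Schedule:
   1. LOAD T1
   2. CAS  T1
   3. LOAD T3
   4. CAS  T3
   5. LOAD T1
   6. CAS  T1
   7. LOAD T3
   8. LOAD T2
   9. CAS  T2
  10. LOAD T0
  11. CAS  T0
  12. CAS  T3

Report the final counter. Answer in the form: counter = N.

counter = 8

step 1: T1 LOAD ⇒ load; ctr=3 reg=3
step 2: T1 CAS ⇒ ok; ctr=4 reg=3
step 3: T3 LOAD ⇒ load; ctr=4 reg=4
step 4: T3 CAS ⇒ ok; ctr=5 reg=4
step 5: T1 LOAD ⇒ load; ctr=5 reg=5
step 6: T1 CAS ⇒ ok; ctr=6 reg=5
step 7: T3 LOAD ⇒ load; ctr=6 reg=6
step 8: T2 LOAD ⇒ load; ctr=6 reg=6
step 9: T2 CAS ⇒ ok; ctr=7 reg=6
step 10: T0 LOAD ⇒ load; ctr=7 reg=7
step 11: T0 CAS ⇒ ok; ctr=8 reg=7
step 12: T3 CAS ⇒ retry; ctr=8 reg=6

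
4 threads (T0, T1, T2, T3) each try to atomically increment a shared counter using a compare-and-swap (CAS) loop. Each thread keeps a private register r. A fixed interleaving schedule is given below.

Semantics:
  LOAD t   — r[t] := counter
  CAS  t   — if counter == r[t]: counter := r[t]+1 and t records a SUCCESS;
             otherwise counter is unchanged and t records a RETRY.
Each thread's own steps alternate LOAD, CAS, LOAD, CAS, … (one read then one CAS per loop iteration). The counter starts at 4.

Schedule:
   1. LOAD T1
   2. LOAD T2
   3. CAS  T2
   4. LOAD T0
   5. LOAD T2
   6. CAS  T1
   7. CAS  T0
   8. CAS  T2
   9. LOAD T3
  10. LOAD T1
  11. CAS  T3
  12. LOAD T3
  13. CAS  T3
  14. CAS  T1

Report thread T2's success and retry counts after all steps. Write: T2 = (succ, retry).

T2 = (1, 1)

step 1: T1 LOAD ⇒ load; ctr=4 reg=4
step 2: T2 LOAD ⇒ load; ctr=4 reg=4
step 3: T2 CAS ⇒ ok; ctr=5 reg=4
step 4: T0 LOAD ⇒ load; ctr=5 reg=5
step 5: T2 LOAD ⇒ load; ctr=5 reg=5
step 6: T1 CAS ⇒ retry; ctr=5 reg=4
step 7: T0 CAS ⇒ ok; ctr=6 reg=5
step 8: T2 CAS ⇒ retry; ctr=6 reg=5
step 9: T3 LOAD ⇒ load; ctr=6 reg=6
step 10: T1 LOAD ⇒ load; ctr=6 reg=6
step 11: T3 CAS ⇒ ok; ctr=7 reg=6
step 12: T3 LOAD ⇒ load; ctr=7 reg=7
step 13: T3 CAS ⇒ ok; ctr=8 reg=7
step 14: T1 CAS ⇒ retry; ctr=8 reg=6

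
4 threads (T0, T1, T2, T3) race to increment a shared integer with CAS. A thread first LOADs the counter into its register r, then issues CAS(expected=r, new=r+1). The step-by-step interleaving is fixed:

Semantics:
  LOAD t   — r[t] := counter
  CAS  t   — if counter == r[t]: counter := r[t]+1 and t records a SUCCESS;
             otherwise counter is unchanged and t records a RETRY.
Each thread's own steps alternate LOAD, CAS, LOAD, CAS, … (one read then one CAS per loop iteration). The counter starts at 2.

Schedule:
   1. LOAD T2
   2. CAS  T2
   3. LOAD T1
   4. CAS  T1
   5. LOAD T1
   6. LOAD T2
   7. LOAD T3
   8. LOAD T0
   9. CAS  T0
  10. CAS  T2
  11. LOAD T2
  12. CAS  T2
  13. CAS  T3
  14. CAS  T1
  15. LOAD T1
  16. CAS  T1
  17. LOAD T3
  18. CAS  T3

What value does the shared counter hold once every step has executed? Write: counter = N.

step 1: T2 LOAD ⇒ load; ctr=2 reg=2
step 2: T2 CAS ⇒ ok; ctr=3 reg=2
step 3: T1 LOAD ⇒ load; ctr=3 reg=3
step 4: T1 CAS ⇒ ok; ctr=4 reg=3
step 5: T1 LOAD ⇒ load; ctr=4 reg=4
step 6: T2 LOAD ⇒ load; ctr=4 reg=4
step 7: T3 LOAD ⇒ load; ctr=4 reg=4
step 8: T0 LOAD ⇒ load; ctr=4 reg=4
step 9: T0 CAS ⇒ ok; ctr=5 reg=4
step 10: T2 CAS ⇒ retry; ctr=5 reg=4
step 11: T2 LOAD ⇒ load; ctr=5 reg=5
step 12: T2 CAS ⇒ ok; ctr=6 reg=5
step 13: T3 CAS ⇒ retry; ctr=6 reg=4
step 14: T1 CAS ⇒ retry; ctr=6 reg=4
step 15: T1 LOAD ⇒ load; ctr=6 reg=6
step 16: T1 CAS ⇒ ok; ctr=7 reg=6
step 17: T3 LOAD ⇒ load; ctr=7 reg=7
step 18: T3 CAS ⇒ ok; ctr=8 reg=7

counter = 8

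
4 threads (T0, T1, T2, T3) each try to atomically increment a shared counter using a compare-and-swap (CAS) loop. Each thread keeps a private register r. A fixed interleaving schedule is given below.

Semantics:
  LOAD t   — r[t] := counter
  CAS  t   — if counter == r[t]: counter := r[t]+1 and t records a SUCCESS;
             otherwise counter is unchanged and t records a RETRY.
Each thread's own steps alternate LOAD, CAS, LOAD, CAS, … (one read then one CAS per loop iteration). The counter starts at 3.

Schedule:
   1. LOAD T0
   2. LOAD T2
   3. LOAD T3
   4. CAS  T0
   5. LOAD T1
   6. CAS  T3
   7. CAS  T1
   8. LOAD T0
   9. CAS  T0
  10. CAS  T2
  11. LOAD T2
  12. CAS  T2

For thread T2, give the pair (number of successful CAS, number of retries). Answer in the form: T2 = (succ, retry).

T2 = (1, 1)

1. LOAD T0 → mem=3 r[T0]=3 [LOAD]
2. LOAD T2 → mem=3 r[T2]=3 [LOAD]
3. LOAD T3 → mem=3 r[T3]=3 [LOAD]
4. CAS T0 → mem=4 r[T0]=3 [OK]
5. LOAD T1 → mem=4 r[T1]=4 [LOAD]
6. CAS T3 → mem=4 r[T3]=3 [RETRY]
7. CAS T1 → mem=5 r[T1]=4 [OK]
8. LOAD T0 → mem=5 r[T0]=5 [LOAD]
9. CAS T0 → mem=6 r[T0]=5 [OK]
10. CAS T2 → mem=6 r[T2]=3 [RETRY]
11. LOAD T2 → mem=6 r[T2]=6 [LOAD]
12. CAS T2 → mem=7 r[T2]=6 [OK]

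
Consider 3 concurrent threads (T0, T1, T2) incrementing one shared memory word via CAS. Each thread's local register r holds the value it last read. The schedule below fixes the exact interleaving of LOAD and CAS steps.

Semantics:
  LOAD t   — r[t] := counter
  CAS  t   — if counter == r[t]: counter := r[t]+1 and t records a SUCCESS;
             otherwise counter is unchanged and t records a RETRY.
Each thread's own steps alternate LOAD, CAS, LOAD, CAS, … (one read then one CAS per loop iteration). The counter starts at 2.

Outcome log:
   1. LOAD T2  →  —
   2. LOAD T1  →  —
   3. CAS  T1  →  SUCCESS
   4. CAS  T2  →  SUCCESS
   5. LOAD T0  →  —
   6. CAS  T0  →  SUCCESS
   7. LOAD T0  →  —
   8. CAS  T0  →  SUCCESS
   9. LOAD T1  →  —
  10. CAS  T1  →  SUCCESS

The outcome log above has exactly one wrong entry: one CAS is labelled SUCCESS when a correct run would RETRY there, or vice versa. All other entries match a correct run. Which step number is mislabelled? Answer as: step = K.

Re-executing:
   1) LOAD T2:  M=2  r_T2=2
   2) LOAD T1:  M=2  r_T1=2
   3) CAS  T1:  M=3  r_T1=2 ✓
   4) CAS  T2:  M=3  r_T2=2 ✗
   5) LOAD T0:  M=3  r_T0=3
   6) CAS  T0:  M=4  r_T0=3 ✓
   7) LOAD T0:  M=4  r_T0=4
   8) CAS  T0:  M=5  r_T0=4 ✓
   9) LOAD T1:  M=5  r_T1=5
  10) CAS  T1:  M=6  r_T1=5 ✓
Mismatch at 4.

step = 4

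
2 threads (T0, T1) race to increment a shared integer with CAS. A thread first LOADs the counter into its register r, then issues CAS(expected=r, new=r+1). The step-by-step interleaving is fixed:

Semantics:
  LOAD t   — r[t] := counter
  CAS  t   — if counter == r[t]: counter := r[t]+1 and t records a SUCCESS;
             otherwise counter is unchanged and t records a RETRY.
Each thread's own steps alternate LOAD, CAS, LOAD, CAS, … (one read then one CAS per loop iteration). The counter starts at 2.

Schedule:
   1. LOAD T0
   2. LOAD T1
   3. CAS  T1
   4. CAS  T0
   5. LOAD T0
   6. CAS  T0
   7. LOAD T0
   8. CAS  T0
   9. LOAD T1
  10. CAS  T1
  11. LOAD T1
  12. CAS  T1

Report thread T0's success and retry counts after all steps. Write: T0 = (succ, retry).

   1) LOAD T0:  M=2  r_T0=2
   2) LOAD T1:  M=2  r_T1=2
   3) CAS  T1:  M=3  r_T1=2 ✓
   4) CAS  T0:  M=3  r_T0=2 ✗
   5) LOAD T0:  M=3  r_T0=3
   6) CAS  T0:  M=4  r_T0=3 ✓
   7) LOAD T0:  M=4  r_T0=4
   8) CAS  T0:  M=5  r_T0=4 ✓
   9) LOAD T1:  M=5  r_T1=5
  10) CAS  T1:  M=6  r_T1=5 ✓
  11) LOAD T1:  M=6  r_T1=6
  12) CAS  T1:  M=7  r_T1=6 ✓

T0 = (2, 1)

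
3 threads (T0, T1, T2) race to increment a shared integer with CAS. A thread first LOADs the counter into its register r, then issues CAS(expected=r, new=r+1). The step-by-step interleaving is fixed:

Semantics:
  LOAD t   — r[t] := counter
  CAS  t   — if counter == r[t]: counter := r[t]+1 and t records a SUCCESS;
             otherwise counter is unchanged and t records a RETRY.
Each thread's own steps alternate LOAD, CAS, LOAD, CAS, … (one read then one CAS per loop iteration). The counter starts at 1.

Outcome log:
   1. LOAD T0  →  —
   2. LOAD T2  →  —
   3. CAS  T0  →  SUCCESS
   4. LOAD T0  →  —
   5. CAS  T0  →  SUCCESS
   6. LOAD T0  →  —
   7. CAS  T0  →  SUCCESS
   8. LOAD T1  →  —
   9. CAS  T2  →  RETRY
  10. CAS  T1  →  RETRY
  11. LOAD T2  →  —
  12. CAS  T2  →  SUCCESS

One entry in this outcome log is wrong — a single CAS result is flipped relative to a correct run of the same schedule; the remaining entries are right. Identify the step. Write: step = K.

step = 10

Re-executing:
[1] T0.load  rd  (counter 1, T0.r 1)
[2] T2.load  rd  (counter 1, T2.r 1)
[3] T0.cas  hit  (counter 2, T0.r 1)
[4] T0.load  rd  (counter 2, T0.r 2)
[5] T0.cas  hit  (counter 3, T0.r 2)
[6] T0.load  rd  (counter 3, T0.r 3)
[7] T0.cas  hit  (counter 4, T0.r 3)
[8] T1.load  rd  (counter 4, T1.r 4)
[9] T2.cas  miss  (counter 4, T2.r 1)
[10] T1.cas  hit  (counter 5, T1.r 4)
[11] T2.load  rd  (counter 5, T2.r 5)
[12] T2.cas  hit  (counter 6, T2.r 5)
Flip is step 10.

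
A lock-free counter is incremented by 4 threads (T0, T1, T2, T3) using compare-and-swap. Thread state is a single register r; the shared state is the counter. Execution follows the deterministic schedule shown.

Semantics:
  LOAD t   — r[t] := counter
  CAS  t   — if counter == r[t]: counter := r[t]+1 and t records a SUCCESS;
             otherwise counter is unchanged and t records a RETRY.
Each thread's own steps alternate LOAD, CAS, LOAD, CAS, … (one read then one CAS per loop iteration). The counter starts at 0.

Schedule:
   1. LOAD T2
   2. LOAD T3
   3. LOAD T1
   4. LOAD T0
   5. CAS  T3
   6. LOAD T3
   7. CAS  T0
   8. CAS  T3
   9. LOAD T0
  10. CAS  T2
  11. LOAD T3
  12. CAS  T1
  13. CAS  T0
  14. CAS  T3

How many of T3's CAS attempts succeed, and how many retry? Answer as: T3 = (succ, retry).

T3 = (2, 1)

   1) LOAD T2:  M=0  r_T2=0
   2) LOAD T3:  M=0  r_T3=0
   3) LOAD T1:  M=0  r_T1=0
   4) LOAD T0:  M=0  r_T0=0
   5) CAS  T3:  M=1  r_T3=0 ✓
   6) LOAD T3:  M=1  r_T3=1
   7) CAS  T0:  M=1  r_T0=0 ✗
   8) CAS  T3:  M=2  r_T3=1 ✓
   9) LOAD T0:  M=2  r_T0=2
  10) CAS  T2:  M=2  r_T2=0 ✗
  11) LOAD T3:  M=2  r_T3=2
  12) CAS  T1:  M=2  r_T1=0 ✗
  13) CAS  T0:  M=3  r_T0=2 ✓
  14) CAS  T3:  M=3  r_T3=2 ✗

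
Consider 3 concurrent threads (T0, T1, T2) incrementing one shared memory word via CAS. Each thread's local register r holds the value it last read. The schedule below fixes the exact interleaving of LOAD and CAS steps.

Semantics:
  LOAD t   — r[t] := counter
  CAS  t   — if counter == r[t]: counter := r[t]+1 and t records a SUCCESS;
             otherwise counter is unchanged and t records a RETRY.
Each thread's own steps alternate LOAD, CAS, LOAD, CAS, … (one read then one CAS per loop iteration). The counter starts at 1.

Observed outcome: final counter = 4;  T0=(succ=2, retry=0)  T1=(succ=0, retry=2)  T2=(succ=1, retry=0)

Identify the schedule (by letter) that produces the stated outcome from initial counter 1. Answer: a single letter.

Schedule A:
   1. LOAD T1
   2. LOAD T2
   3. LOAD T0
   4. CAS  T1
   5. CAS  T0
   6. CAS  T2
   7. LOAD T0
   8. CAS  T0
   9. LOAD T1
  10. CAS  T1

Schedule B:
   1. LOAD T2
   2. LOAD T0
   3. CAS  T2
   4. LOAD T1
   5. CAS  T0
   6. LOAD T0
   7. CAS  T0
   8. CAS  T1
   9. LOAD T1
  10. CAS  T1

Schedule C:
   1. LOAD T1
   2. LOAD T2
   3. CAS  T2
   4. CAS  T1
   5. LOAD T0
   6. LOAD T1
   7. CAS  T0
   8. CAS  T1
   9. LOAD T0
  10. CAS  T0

Simulating candidate C:
step 1: T1 LOAD ⇒ load; ctr=1 reg=1
step 2: T2 LOAD ⇒ load; ctr=1 reg=1
step 3: T2 CAS ⇒ ok; ctr=2 reg=1
step 4: T1 CAS ⇒ retry; ctr=2 reg=1
step 5: T0 LOAD ⇒ load; ctr=2 reg=2
step 6: T1 LOAD ⇒ load; ctr=2 reg=2
step 7: T0 CAS ⇒ ok; ctr=3 reg=2
step 8: T1 CAS ⇒ retry; ctr=3 reg=2
step 9: T0 LOAD ⇒ load; ctr=3 reg=3
step 10: T0 CAS ⇒ ok; ctr=4 reg=3

C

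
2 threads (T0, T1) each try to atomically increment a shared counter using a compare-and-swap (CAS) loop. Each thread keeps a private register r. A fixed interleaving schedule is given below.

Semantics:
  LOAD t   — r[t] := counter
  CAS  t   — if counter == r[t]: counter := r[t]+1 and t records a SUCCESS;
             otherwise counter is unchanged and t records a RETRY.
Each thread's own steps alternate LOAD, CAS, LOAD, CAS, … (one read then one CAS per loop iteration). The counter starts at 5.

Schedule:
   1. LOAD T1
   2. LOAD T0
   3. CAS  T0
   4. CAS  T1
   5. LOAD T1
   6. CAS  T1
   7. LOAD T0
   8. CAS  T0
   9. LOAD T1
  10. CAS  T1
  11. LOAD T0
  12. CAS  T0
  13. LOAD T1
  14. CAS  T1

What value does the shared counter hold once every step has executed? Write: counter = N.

counter = 11

[1] T1.load  rd  (counter 5, T1.r 5)
[2] T0.load  rd  (counter 5, T0.r 5)
[3] T0.cas  hit  (counter 6, T0.r 5)
[4] T1.cas  miss  (counter 6, T1.r 5)
[5] T1.load  rd  (counter 6, T1.r 6)
[6] T1.cas  hit  (counter 7, T1.r 6)
[7] T0.load  rd  (counter 7, T0.r 7)
[8] T0.cas  hit  (counter 8, T0.r 7)
[9] T1.load  rd  (counter 8, T1.r 8)
[10] T1.cas  hit  (counter 9, T1.r 8)
[11] T0.load  rd  (counter 9, T0.r 9)
[12] T0.cas  hit  (counter 10, T0.r 9)
[13] T1.load  rd  (counter 10, T1.r 10)
[14] T1.cas  hit  (counter 11, T1.r 10)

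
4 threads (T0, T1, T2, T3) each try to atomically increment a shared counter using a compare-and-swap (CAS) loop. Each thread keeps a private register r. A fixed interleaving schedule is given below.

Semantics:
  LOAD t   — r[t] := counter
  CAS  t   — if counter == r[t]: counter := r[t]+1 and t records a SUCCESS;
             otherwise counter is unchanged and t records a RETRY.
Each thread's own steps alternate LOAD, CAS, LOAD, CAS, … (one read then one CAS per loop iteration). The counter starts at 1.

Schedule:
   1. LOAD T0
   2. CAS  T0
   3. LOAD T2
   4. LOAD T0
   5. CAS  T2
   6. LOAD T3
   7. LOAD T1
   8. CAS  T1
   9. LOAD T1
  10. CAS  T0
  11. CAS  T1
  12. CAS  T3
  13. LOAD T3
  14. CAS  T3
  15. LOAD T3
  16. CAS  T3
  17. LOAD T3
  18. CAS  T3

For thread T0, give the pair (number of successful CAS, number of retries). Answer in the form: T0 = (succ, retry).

1. LOAD T0 → mem=1 r[T0]=1 [LOAD]
2. CAS T0 → mem=2 r[T0]=1 [OK]
3. LOAD T2 → mem=2 r[T2]=2 [LOAD]
4. LOAD T0 → mem=2 r[T0]=2 [LOAD]
5. CAS T2 → mem=3 r[T2]=2 [OK]
6. LOAD T3 → mem=3 r[T3]=3 [LOAD]
7. LOAD T1 → mem=3 r[T1]=3 [LOAD]
8. CAS T1 → mem=4 r[T1]=3 [OK]
9. LOAD T1 → mem=4 r[T1]=4 [LOAD]
10. CAS T0 → mem=4 r[T0]=2 [RETRY]
11. CAS T1 → mem=5 r[T1]=4 [OK]
12. CAS T3 → mem=5 r[T3]=3 [RETRY]
13. LOAD T3 → mem=5 r[T3]=5 [LOAD]
14. CAS T3 → mem=6 r[T3]=5 [OK]
15. LOAD T3 → mem=6 r[T3]=6 [LOAD]
16. CAS T3 → mem=7 r[T3]=6 [OK]
17. LOAD T3 → mem=7 r[T3]=7 [LOAD]
18. CAS T3 → mem=8 r[T3]=7 [OK]

T0 = (1, 1)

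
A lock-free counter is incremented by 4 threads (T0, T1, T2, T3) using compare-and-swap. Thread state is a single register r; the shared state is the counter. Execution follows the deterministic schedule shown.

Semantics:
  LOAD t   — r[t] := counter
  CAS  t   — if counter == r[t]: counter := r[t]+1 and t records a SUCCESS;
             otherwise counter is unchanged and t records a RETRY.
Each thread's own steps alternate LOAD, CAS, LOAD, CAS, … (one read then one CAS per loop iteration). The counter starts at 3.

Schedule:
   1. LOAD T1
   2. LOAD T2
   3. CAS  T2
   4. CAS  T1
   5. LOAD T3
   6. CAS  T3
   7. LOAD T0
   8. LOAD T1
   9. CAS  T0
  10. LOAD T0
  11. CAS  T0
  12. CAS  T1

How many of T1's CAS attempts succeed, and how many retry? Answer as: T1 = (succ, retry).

T1 = (0, 2)

step 1: T1 LOAD ⇒ load; ctr=3 reg=3
step 2: T2 LOAD ⇒ load; ctr=3 reg=3
step 3: T2 CAS ⇒ ok; ctr=4 reg=3
step 4: T1 CAS ⇒ retry; ctr=4 reg=3
step 5: T3 LOAD ⇒ load; ctr=4 reg=4
step 6: T3 CAS ⇒ ok; ctr=5 reg=4
step 7: T0 LOAD ⇒ load; ctr=5 reg=5
step 8: T1 LOAD ⇒ load; ctr=5 reg=5
step 9: T0 CAS ⇒ ok; ctr=6 reg=5
step 10: T0 LOAD ⇒ load; ctr=6 reg=6
step 11: T0 CAS ⇒ ok; ctr=7 reg=6
step 12: T1 CAS ⇒ retry; ctr=7 reg=5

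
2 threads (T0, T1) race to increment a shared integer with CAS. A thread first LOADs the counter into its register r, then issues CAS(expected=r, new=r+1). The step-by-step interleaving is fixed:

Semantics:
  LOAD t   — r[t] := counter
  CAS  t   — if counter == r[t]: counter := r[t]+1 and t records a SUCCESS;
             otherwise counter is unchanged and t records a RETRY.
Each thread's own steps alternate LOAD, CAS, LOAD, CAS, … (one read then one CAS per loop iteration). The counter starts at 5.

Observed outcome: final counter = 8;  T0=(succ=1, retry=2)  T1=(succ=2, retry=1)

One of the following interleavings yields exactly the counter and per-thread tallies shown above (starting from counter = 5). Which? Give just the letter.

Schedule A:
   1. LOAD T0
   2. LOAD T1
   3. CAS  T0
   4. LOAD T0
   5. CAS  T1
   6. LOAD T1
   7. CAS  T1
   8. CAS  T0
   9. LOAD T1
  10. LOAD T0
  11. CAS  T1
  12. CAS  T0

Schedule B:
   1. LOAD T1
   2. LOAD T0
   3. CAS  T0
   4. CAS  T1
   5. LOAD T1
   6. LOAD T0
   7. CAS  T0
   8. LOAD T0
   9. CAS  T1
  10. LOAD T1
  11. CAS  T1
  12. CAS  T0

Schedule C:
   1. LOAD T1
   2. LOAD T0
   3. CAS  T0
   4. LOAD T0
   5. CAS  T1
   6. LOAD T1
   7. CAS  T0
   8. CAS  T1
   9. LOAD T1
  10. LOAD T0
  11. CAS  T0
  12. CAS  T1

Run A:
   1) LOAD T0:  M=5  r_T0=5
   2) LOAD T1:  M=5  r_T1=5
   3) CAS  T0:  M=6  r_T0=5 ✓
   4) LOAD T0:  M=6  r_T0=6
   5) CAS  T1:  M=6  r_T1=5 ✗
   6) LOAD T1:  M=6  r_T1=6
   7) CAS  T1:  M=7  r_T1=6 ✓
   8) CAS  T0:  M=7  r_T0=6 ✗
   9) LOAD T1:  M=7  r_T1=7
  10) LOAD T0:  M=7  r_T0=7
  11) CAS  T1:  M=8  r_T1=7 ✓
  12) CAS  T0:  M=8  r_T0=7 ✗

A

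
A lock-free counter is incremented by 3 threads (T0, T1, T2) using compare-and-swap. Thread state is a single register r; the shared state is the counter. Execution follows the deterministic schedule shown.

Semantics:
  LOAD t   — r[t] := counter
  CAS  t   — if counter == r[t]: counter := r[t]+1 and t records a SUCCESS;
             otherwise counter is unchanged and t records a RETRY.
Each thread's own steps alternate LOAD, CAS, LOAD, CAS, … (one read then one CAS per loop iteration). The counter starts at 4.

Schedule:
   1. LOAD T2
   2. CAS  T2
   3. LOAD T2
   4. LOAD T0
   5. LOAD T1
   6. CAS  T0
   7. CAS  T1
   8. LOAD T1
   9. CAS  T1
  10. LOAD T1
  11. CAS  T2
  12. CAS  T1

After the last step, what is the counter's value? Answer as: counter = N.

counter = 8

[1] T2.load  rd  (counter 4, T2.r 4)
[2] T2.cas  hit  (counter 5, T2.r 4)
[3] T2.load  rd  (counter 5, T2.r 5)
[4] T0.load  rd  (counter 5, T0.r 5)
[5] T1.load  rd  (counter 5, T1.r 5)
[6] T0.cas  hit  (counter 6, T0.r 5)
[7] T1.cas  miss  (counter 6, T1.r 5)
[8] T1.load  rd  (counter 6, T1.r 6)
[9] T1.cas  hit  (counter 7, T1.r 6)
[10] T1.load  rd  (counter 7, T1.r 7)
[11] T2.cas  miss  (counter 7, T2.r 5)
[12] T1.cas  hit  (counter 8, T1.r 7)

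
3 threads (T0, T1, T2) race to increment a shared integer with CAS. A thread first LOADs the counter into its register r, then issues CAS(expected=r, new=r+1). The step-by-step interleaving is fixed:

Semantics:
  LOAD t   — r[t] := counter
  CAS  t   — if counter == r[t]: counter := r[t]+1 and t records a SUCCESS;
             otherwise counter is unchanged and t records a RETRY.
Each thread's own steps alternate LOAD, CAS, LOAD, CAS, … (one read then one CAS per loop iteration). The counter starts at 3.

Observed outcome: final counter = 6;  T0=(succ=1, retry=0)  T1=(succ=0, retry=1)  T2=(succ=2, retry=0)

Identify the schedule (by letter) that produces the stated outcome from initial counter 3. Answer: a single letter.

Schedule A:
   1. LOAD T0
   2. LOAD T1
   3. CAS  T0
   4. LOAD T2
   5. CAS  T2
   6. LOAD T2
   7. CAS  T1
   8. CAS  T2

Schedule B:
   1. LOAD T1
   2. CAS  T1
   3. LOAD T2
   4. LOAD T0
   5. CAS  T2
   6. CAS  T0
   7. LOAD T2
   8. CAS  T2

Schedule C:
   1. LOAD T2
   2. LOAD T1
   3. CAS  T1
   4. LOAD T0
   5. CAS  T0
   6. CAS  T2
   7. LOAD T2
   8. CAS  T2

Run A:
step 1: T0 LOAD ⇒ load; ctr=3 reg=3
step 2: T1 LOAD ⇒ load; ctr=3 reg=3
step 3: T0 CAS ⇒ ok; ctr=4 reg=3
step 4: T2 LOAD ⇒ load; ctr=4 reg=4
step 5: T2 CAS ⇒ ok; ctr=5 reg=4
step 6: T2 LOAD ⇒ load; ctr=5 reg=5
step 7: T1 CAS ⇒ retry; ctr=5 reg=3
step 8: T2 CAS ⇒ ok; ctr=6 reg=5

A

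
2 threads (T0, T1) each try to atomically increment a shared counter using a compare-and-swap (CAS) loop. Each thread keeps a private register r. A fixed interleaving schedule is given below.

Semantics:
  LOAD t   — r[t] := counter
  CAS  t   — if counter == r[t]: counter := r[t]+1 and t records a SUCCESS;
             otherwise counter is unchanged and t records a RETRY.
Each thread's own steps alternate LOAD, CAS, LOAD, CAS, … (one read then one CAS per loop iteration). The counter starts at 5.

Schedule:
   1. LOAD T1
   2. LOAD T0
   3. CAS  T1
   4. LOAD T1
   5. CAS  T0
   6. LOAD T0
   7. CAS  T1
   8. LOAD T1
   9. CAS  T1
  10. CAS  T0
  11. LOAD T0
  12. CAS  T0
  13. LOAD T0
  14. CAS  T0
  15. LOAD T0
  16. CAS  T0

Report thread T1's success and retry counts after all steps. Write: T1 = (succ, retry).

T1 = (3, 0)

[1] T1.load  rd  (counter 5, T1.r 5)
[2] T0.load  rd  (counter 5, T0.r 5)
[3] T1.cas  hit  (counter 6, T1.r 5)
[4] T1.load  rd  (counter 6, T1.r 6)
[5] T0.cas  miss  (counter 6, T0.r 5)
[6] T0.load  rd  (counter 6, T0.r 6)
[7] T1.cas  hit  (counter 7, T1.r 6)
[8] T1.load  rd  (counter 7, T1.r 7)
[9] T1.cas  hit  (counter 8, T1.r 7)
[10] T0.cas  miss  (counter 8, T0.r 6)
[11] T0.load  rd  (counter 8, T0.r 8)
[12] T0.cas  hit  (counter 9, T0.r 8)
[13] T0.load  rd  (counter 9, T0.r 9)
[14] T0.cas  hit  (counter 10, T0.r 9)
[15] T0.load  rd  (counter 10, T0.r 10)
[16] T0.cas  hit  (counter 11, T0.r 10)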